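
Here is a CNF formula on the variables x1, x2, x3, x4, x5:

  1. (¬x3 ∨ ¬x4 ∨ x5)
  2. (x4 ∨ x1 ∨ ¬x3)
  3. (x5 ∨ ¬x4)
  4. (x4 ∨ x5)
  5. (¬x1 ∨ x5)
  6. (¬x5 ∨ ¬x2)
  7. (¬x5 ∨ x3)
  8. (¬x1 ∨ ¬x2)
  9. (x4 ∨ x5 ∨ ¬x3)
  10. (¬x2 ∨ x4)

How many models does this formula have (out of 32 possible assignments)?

3

Satisfying assignments:
  x1=0 x2=0 x3=1 x4=1 x5=1
  x1=1 x2=0 x3=1 x4=0 x5=1
  x1=1 x2=0 x3=1 x4=1 x5=1
Count: 3.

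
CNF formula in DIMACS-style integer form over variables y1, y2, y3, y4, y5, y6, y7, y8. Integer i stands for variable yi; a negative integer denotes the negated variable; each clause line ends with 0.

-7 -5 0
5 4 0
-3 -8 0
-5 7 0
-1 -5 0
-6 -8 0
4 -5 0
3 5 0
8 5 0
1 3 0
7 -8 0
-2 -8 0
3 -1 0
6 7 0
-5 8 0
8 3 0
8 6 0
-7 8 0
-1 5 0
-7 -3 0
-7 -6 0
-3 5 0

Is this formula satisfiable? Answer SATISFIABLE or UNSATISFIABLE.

UNSATISFIABLE

y5 = True:
  propagation gives y7=False; an empty clause results — contradiction.
y5 = False:
  propagation gives y4=True, y3=True; an empty clause results — contradiction.
Every branch closes, so no satisfying assignment exists.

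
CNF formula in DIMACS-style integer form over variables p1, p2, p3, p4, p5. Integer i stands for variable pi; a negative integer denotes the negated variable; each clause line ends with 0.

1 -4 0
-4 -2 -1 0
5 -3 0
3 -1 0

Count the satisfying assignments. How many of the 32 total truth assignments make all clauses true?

9

Case analysis on p1 and p3:
  p1=T, p3=T: remaining (p2,p4,p5) ∈ {(F,F,T); (F,T,T); (T,F,T)} — 3.
  p1=T, p3=F: a clause becomes empty — 0.
  p1=F, p3=T: remaining (p2,p4,p5) ∈ {(F,F,T); (T,F,T)} — 2.
  p1=F, p3=F: remaining (p2,p4,p5) ∈ {(F,F,F); (F,F,T); (T,F,F); (T,F,T)} — 4.
Total: 3 + 0 + 2 + 4 = 9.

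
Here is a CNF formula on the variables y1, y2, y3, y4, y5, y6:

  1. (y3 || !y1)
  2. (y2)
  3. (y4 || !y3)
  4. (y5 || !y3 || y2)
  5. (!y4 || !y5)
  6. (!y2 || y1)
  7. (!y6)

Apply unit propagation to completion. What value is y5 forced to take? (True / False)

False

(y2) stands alone — y2 = True.
From (!y2 || y1) and y2 = True: y1 = True.
In (!y1 || y3), !y1 is now false; y3 must hold, so y3 = True.
From (!y3 || y4) and y3 = True: y4 = True.
(!y4 || !y5) with y4 = True leaves only !y5, so y5 = False.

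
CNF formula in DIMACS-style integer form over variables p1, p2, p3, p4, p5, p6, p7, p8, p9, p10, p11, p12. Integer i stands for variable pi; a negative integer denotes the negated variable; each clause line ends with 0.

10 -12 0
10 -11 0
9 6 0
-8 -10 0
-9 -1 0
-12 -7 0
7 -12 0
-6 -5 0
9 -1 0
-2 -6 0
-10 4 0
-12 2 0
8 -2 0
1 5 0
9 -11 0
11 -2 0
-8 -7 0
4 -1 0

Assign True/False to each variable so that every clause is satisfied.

p1 = False, p2 = False, p3 = False, p4 = False, p5 = True, p6 = False, p7 = False, p8 = True, p9 = True, p10 = False, p11 = False, p12 = False

p12 occurs only negated in the remaining clauses — set p12 = False.
Branch on p1: take p1 = False.
  then p5 is forced to True.
  then p6 is forced to False.
  then p9 is forced to True.
Branch on p2: take p2 = False.
The remaining clauses are satisfied by p3 = False, p4 = False, p7 = False, p8 = True, p10 = False, p11 = False.
Every clause has at least one true literal under this assignment.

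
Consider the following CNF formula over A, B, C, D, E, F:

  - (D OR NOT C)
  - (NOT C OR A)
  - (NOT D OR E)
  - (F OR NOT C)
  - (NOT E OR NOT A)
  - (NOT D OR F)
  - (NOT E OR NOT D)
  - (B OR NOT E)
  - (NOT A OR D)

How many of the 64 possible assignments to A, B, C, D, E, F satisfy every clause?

6

The models are:
  A=0 B=0 C=0 D=0 E=0 F=0
  A=0 B=0 C=0 D=0 E=0 F=1
  A=0 B=1 C=0 D=0 E=0 F=0
  A=0 B=1 C=0 D=0 E=0 F=1
  A=0 B=1 C=0 D=0 E=1 F=0
  A=0 B=1 C=0 D=0 E=1 F=1
Count: 6.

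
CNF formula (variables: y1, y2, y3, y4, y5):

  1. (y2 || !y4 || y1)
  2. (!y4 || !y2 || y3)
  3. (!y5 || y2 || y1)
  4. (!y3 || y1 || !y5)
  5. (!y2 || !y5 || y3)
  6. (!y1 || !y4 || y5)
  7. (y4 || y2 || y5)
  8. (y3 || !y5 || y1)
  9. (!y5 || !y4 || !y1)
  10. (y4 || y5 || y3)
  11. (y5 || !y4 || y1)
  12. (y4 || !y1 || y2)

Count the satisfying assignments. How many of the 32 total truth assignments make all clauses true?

Satisfying assignments:
  y1=0 y2=1 y3=1 y4=0 y5=0
  y1=1 y2=1 y3=1 y4=0 y5=0
  y1=1 y2=1 y3=1 y4=0 y5=1
That's 3 in total.

3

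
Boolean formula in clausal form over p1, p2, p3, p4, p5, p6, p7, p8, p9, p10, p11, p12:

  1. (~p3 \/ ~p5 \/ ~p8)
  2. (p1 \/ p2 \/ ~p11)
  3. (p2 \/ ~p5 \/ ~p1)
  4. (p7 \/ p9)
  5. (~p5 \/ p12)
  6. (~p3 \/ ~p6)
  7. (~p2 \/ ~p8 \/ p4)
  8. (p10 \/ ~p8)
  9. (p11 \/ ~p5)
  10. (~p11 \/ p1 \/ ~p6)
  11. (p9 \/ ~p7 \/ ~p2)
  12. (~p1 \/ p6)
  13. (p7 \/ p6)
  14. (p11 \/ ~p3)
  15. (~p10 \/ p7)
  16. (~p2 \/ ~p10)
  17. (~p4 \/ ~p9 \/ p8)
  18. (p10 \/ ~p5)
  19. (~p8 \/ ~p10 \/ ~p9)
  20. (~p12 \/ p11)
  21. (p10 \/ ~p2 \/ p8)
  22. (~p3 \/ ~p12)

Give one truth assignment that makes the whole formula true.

p1=T, p2=F, p3=F, p4=F, p5=F, p6=T, p7=T, p8=F, p9=F, p10=F, p11=T, p12=T

p3 occurs only negated in the remaining clauses — set p3 = False.
Pure literal: p5 appears only negated; assign p5 = False.
Set p1 = True and propagate.
  then p6 is forced to True.
Try p2 = False.
Set p4 = False and propagate.
The remaining clauses are satisfied by p7 = True, p8 = False, p9 = False, p10 = False, p11 = True, p12 = True.
Every clause has at least one true literal under this assignment.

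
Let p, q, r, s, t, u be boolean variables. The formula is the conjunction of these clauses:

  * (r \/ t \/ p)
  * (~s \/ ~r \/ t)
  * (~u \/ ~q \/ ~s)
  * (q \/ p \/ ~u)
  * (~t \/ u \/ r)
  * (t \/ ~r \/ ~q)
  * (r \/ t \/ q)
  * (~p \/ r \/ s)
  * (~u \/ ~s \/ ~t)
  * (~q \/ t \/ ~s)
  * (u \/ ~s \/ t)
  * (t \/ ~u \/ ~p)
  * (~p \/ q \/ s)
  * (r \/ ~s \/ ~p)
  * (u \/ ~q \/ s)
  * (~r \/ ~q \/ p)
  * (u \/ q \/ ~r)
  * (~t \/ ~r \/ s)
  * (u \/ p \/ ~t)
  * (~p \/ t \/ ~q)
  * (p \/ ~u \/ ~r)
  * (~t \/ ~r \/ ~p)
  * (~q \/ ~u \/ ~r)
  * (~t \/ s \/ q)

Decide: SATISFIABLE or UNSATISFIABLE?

SATISFIABLE

Set p = False and propagate.
Branch on q: take q = True.
  then r is forced to False.
  then t is forced to True.
  then u is forced to True.
  then s is forced to False.
So p=False  q=True  r=False  s=False  t=True  u=True is a satisfying assignment.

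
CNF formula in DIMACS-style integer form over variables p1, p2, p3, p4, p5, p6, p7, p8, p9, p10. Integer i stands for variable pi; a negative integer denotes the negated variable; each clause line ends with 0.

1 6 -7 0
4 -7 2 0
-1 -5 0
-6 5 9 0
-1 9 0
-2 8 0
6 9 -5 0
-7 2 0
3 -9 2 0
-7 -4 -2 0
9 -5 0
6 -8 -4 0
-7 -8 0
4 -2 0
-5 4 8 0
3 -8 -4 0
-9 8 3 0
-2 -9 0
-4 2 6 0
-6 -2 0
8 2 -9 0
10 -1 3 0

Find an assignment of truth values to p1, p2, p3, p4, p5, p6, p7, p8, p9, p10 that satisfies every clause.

p1 = 1  p2 = 0  p3 = 1  p4 = 0  p5 = 0  p6 = 1  p7 = 0  p8 = 1  p9 = 1  p10 = 0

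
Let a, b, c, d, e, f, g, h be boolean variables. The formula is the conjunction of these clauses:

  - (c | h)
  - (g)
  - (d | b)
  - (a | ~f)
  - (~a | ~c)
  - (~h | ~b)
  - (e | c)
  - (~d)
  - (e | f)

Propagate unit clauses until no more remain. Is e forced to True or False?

True

(g) stands alone — g = True.
(~d) is a unit clause: d = False.
From (d | b) and d = False: b = True.
(~h | ~b) with b = True leaves only ~h, so h = False.
(c | h) with h = False leaves only c, so c = True.
In (~c | ~a), ~c is now false; ~a must hold, so a = False.
(a | ~f): since a = False, the clause reduces to (~f). f = False.
(f | e) with f = False leaves only e, so e = True.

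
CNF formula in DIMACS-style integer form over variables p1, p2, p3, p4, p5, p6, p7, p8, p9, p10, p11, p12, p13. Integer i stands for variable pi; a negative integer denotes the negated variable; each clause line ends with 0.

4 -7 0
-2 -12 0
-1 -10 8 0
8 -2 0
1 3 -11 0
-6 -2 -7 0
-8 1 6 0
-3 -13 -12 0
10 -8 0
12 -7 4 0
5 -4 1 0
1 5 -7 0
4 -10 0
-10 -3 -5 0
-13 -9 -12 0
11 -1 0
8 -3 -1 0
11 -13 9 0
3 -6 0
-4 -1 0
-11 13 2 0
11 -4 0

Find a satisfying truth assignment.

p7 occurs only negated in the remaining clauses — set p7 = False.
Branch on p1: take p1 = False.
The remaining clauses are satisfied by p2 = False, p3 = True, p4 = False, p5 = True, p6 = True, p8 = False, p9 = True, p10 = False, p11 = False, p12 = False, p13 = True.
Every clause has at least one true literal under this assignment.

p1 = False, p2 = False, p3 = True, p4 = False, p5 = True, p6 = True, p7 = False, p8 = False, p9 = True, p10 = False, p11 = False, p12 = False, p13 = True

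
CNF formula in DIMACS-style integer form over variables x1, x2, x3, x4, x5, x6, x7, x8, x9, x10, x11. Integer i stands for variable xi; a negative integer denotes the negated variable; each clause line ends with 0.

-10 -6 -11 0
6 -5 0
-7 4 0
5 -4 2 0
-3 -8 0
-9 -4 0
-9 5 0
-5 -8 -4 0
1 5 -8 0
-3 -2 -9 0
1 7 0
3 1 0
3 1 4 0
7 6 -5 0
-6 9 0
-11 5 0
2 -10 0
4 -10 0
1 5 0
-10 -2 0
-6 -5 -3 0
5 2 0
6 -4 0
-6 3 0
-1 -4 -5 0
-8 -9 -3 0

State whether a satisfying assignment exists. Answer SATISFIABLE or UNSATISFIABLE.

SATISFIABLE

Pure literal: x10 appears only negated; assign x10 = False.
x11 occurs only negated in the remaining clauses — set x11 = False.
Branch on x1: take x1 = True.
Try x2 = True.
Try x3 = False.
  then x6 is forced to False.
  then x5 is forced to False.
  then x9 is forced to False.
  then x4 is forced to False.
  then x7 is forced to False.
x8 is now unconstrained; take x8 = True.
So x1=T, x2=T, x3=F, x4=F, x5=F, x6=F, x7=F, x8=T, x9=F, x10=F, x11=F is a satisfying assignment.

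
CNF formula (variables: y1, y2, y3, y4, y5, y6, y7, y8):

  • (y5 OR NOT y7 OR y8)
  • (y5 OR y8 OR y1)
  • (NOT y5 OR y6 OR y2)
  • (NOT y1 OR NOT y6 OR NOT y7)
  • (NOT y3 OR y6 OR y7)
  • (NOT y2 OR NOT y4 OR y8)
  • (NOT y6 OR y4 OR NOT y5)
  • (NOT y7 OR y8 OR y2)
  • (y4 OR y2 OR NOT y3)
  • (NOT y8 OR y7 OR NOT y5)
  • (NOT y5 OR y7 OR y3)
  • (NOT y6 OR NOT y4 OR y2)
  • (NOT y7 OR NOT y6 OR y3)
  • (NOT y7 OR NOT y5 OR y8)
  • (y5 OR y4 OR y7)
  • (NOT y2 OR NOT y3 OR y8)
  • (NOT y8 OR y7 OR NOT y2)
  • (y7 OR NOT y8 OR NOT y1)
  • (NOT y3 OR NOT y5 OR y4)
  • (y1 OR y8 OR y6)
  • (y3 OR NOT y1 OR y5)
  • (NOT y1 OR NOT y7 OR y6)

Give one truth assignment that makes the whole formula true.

y1 = 0, y2 = 0, y3 = 1, y4 = 1, y5 = 0, y6 = 0, y7 = 1, y8 = 1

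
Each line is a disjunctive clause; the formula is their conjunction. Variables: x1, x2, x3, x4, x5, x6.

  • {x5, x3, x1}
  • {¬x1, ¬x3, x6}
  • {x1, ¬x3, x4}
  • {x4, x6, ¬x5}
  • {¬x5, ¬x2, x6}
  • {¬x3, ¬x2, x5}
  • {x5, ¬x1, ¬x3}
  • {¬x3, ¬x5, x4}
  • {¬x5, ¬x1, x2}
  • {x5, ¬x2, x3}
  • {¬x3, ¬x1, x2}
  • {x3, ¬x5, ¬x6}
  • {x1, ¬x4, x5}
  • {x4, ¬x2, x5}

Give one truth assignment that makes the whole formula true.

x1=False, x2=False, x3=False, x4=True, x5=True, x6=False

Check each clause:
  1. {x1, x5, x3} — x5 is true.
  2. {¬x3, ¬x1, x6} — ¬x3 is true.
  3. {x4, x1, ¬x3} — x4 is true.
  4. {¬x5, x6, x4} — x4 is true.
  5. {¬x2, ¬x5, x6} — ¬x2 is true.
  6. {¬x2, ¬x3, x5} — ¬x3 is true.
  7. {¬x3, x5, ¬x1} — ¬x3 is true.
  8. {¬x5, ¬x3, x4} — x4 is true.
  9. {¬x1, ¬x5, x2} — ¬x1 is true.
  10. {x5, ¬x2, x3} — x5 is true.
  11. {¬x1, ¬x3, x2} — ¬x3 is true.
  12. {x3, ¬x6, ¬x5} — ¬x6 is true.
  13. {x5, x1, ¬x4} — x5 is true.
  14. {¬x2, x4, x5} — x4 is true.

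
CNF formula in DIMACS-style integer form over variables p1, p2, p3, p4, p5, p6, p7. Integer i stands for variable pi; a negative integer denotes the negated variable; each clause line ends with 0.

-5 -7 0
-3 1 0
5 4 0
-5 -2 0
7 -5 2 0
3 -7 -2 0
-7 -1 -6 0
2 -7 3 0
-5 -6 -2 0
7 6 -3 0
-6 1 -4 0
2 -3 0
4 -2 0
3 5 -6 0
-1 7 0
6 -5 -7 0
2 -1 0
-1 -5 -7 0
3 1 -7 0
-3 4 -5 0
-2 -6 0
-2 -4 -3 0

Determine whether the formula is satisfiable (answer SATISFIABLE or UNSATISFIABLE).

Set p1 = False and propagate.
  then p3 is forced to False.
  then p7 is forced to False.
Try p2 = True.
  then p5 is forced to False.
  then p4 is forced to True.
  then p6 is forced to False.
So p1=0, p2=1, p3=0, p4=1, p5=0, p6=0, p7=0 is a satisfying assignment.

SATISFIABLE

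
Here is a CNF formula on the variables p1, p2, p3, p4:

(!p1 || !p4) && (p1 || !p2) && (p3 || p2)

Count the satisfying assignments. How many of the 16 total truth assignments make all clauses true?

5

The models are:
  p1=0 p2=0 p3=1 p4=0
  p1=0 p2=0 p3=1 p4=1
  p1=1 p2=0 p3=1 p4=0
  p1=1 p2=1 p3=0 p4=0
  p1=1 p2=1 p3=1 p4=0
Count: 5.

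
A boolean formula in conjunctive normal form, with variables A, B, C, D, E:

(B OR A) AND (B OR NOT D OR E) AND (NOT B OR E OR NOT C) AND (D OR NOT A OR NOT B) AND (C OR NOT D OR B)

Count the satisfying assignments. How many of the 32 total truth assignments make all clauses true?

Case analysis on B and D:
  B=T, D=T: A free; 3 ways for (C,E) × 2^1 = 6.
  B=T, D=F: remaining (A,C,E) ∈ {(F,F,F); (F,F,T); (F,T,T)} — 3.
  B=F, D=T: remaining (A,C,E) ∈ {(T,T,T)} — 1.
  B=F, D=F: remaining (A,C,E) ∈ {(T,F,F); (T,F,T); (T,T,F); (T,T,T)} — 4.
Total: 6 + 3 + 1 + 4 = 14.

14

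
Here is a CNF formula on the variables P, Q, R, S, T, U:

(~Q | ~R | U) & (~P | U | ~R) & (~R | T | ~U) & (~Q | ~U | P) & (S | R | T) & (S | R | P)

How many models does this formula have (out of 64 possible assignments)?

Case analysis on R and U:
  R=T, U=T: S free; 3 ways for (P,Q,T) × 2^1 = 6.
  R=T, U=F: remaining (P,Q,S,T) ∈ {(F,F,F,F); (F,F,F,T); (F,F,T,F); (F,F,T,T)} — 4.
  R=F, U=T: 8 of the 16 assignments to (P,Q,S,T) work.
  R=F, U=F: Q free; 5 ways for (P,S,T) × 2^1 = 10.
Total: 6 + 4 + 8 + 10 = 28.

28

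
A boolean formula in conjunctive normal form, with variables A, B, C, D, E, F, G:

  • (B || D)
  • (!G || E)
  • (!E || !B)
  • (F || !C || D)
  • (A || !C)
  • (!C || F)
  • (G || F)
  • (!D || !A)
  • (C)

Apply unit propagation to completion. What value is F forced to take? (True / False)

True

Unit clause (C) sets C = True.
(!C || A): since C = True, the clause reduces to (A). A = True.
(!C || F) with C = True leaves only F, so F = True.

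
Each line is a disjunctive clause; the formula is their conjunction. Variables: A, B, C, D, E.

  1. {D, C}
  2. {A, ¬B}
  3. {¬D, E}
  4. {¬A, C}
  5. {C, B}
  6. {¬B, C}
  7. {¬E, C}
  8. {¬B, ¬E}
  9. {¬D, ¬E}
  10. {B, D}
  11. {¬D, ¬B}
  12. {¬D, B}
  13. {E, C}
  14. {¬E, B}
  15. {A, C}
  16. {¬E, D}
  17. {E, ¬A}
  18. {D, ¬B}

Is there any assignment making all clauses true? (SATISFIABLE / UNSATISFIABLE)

B = True:
  propagation gives A=True, C=True, E=False; an empty clause results — contradiction.
B = False:
  propagation gives C=True, D=True; an empty clause results — contradiction.
Every branch closes, so no satisfying assignment exists.

UNSATISFIABLE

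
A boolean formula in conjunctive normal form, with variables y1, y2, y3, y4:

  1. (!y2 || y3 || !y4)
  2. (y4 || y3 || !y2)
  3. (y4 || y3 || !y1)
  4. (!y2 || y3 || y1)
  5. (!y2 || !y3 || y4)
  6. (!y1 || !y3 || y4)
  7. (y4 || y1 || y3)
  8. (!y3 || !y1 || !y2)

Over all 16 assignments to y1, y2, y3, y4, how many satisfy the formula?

Satisfying assignments:
  y1=F y2=F y3=F y4=T
  y1=F y2=F y3=T y4=F
  y1=F y2=F y3=T y4=T
  y1=F y2=T y3=T y4=T
  y1=T y2=F y3=F y4=T
  y1=T y2=F y3=T y4=T
That's 6 in total.

6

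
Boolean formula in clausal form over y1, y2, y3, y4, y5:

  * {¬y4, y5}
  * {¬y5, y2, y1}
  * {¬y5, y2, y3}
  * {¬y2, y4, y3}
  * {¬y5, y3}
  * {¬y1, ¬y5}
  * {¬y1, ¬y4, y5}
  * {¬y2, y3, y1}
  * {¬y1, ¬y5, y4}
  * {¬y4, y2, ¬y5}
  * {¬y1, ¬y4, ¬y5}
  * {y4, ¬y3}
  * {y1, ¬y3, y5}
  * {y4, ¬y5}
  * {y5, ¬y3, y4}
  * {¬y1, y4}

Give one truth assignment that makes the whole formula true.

y1=F  y2=T  y3=T  y4=T  y5=T

Check each clause:
  1. {¬y4, y5} — y5 is true.
  2. {y2, ¬y5, y1} — y2 is true.
  3. {y3, y2, ¬y5} — y3 is true.
  4. {¬y2, y4, y3} — y3 is true.
  5. {y3, ¬y5} — y3 is true.
  6. {¬y5, ¬y1} — ¬y1 is true.
  7. {y5, ¬y4, ¬y1} — y5 is true.
  8. {¬y2, y3, y1} — y3 is true.
  9. {¬y1, y4, ¬y5} — y4 is true.
  10. {¬y4, y2, ¬y5} — y2 is true.
  11. {¬y5, ¬y1, ¬y4} — ¬y1 is true.
  12. {y4, ¬y3} — y4 is true.
  13. {y5, ¬y3, y1} — y5 is true.
  14. {y4, ¬y5} — y4 is true.
  15. {¬y3, y5, y4} — y5 is true.
  16. {y4, ¬y1} — y4 is true.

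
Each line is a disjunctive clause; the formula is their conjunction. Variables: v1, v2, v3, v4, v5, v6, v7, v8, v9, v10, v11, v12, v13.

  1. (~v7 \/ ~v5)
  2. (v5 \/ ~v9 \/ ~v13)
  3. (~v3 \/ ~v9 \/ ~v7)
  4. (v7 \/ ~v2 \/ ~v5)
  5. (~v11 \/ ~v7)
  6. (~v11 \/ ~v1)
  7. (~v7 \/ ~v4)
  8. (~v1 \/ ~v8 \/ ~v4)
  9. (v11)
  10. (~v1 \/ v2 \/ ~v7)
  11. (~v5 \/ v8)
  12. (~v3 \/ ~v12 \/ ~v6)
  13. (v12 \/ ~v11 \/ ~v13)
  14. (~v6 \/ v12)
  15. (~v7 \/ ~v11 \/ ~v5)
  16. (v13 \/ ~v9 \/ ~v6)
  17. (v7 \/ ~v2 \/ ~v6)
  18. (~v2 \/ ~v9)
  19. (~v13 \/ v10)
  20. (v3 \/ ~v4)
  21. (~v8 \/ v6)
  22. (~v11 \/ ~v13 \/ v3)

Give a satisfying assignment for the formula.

The clause (v11) is unit: v11 must be True.
The clause (~v7) is unit: v7 must be False.
The clause (~v1) is unit: v1 must be False.
Pure literal: v2 appears only negated; assign v2 = False.
v4 occurs only negated in the remaining clauses — set v4 = False.
Try v3 = False.
  then v13 is forced to False.
For the remaining variables, v5 = False, v6 = False, v8 = False, v9 = True, v10 = True, v12 = True works.
Every clause has at least one true literal under this assignment.

v1=False  v2=False  v3=False  v4=False  v5=False  v6=False  v7=False  v8=False  v9=True  v10=True  v11=True  v12=True  v13=False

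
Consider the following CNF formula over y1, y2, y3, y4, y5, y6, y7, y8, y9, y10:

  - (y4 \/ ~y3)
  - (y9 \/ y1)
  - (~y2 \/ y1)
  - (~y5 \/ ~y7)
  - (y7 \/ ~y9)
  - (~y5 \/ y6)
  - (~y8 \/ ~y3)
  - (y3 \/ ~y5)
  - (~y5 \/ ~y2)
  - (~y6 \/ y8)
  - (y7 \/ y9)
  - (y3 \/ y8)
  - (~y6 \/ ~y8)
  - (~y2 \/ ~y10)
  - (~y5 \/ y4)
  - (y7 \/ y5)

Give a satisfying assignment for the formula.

y1=T, y2=T, y3=F, y4=F, y5=F, y6=F, y7=T, y8=T, y9=F, y10=F

Check each clause:
  1. (~y3 \/ y4) — ~y3 is true.
  2. (y1 \/ y9) — y1 is true.
  3. (~y2 \/ y1) — y1 is true.
  4. (~y7 \/ ~y5) — ~y5 is true.
  5. (y7 \/ ~y9) — ~y9 is true.
  6. (y6 \/ ~y5) — ~y5 is true.
  7. (~y3 \/ ~y8) — ~y3 is true.
  8. (y3 \/ ~y5) — ~y5 is true.
  9. (~y5 \/ ~y2) — ~y5 is true.
  10. (y8 \/ ~y6) — y8 is true.
  11. (y9 \/ y7) — y7 is true.
  12. (y3 \/ y8) — y8 is true.
  13. (~y8 \/ ~y6) — ~y6 is true.
  14. (~y10 \/ ~y2) — ~y10 is true.
  15. (y4 \/ ~y5) — ~y5 is true.
  16. (y7 \/ y5) — y7 is true.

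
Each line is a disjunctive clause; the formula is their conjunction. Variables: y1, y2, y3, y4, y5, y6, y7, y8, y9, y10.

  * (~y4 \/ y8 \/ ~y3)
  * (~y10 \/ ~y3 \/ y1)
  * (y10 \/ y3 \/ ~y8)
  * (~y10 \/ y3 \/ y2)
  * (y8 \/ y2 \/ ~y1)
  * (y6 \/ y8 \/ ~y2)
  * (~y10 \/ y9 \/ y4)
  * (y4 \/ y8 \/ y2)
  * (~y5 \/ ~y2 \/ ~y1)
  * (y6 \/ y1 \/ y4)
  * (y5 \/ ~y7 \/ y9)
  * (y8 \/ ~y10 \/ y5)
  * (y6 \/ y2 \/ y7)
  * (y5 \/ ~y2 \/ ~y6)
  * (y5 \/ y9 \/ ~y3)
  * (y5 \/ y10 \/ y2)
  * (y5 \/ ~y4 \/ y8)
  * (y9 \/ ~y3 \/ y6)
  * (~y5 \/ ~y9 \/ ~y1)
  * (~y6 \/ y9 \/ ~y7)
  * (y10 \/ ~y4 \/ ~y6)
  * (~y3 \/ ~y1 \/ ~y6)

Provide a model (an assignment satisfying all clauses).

y1 = F, y2 = T, y3 = T, y4 = T, y5 = F, y6 = F, y7 = T, y8 = T, y9 = T, y10 = F

Check each clause:
  1. (y8 \/ ~y4 \/ ~y3) — y8 is true.
  2. (y1 \/ ~y3 \/ ~y10) — ~y10 is true.
  3. (~y8 \/ y10 \/ y3) — y3 is true.
  4. (y3 \/ ~y10 \/ y2) — y2 is true.
  5. (y8 \/ y2 \/ ~y1) — y8 is true.
  6. (y8 \/ y6 \/ ~y2) — y8 is true.
  7. (y4 \/ y9 \/ ~y10) — y9 is true.
  8. (y2 \/ y4 \/ y8) — y8 is true.
  9. (~y5 \/ ~y2 \/ ~y1) — ~y5 is true.
  10. (y6 \/ y4 \/ y1) — y4 is true.
  11. (y5 \/ ~y7 \/ y9) — y9 is true.
  12. (y8 \/ ~y10 \/ y5) — y8 is true.
  13. (y2 \/ y6 \/ y7) — y2 is true.
  14. (y5 \/ ~y2 \/ ~y6) — ~y6 is true.
  15. (y9 \/ y5 \/ ~y3) — y9 is true.
  16. (y10 \/ y2 \/ y5) — y2 is true.
  17. (y5 \/ ~y4 \/ y8) — y8 is true.
  18. (y9 \/ y6 \/ ~y3) — y9 is true.
  19. (~y5 \/ ~y1 \/ ~y9) — ~y5 is true.
  20. (~y7 \/ y9 \/ ~y6) — y9 is true.
  21. (y10 \/ ~y4 \/ ~y6) — ~y6 is true.
  22. (~y3 \/ ~y6 \/ ~y1) — ~y6 is true.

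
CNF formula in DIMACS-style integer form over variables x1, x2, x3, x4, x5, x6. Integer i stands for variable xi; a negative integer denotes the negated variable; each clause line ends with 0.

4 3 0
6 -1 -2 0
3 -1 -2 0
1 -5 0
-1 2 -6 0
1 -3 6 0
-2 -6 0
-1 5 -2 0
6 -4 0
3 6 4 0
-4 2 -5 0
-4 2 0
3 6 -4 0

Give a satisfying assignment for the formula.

Set x1 = True and propagate.
Branch on x2: take x2 = False.
  then x6 is forced to False.
  then x4 is forced to False.
  then x3 is forced to True.
x5 is now unconstrained; take x5 = False.
Check each clause:
  1. (x3 \/ x4) — x3 is true.
  2. (~x1 \/ ~x2 \/ x6) — ~x2 is true.
  3. (~x2 \/ x3 \/ ~x1) — x3 is true.
  4. (~x5 \/ x1) — x1 is true.
  5. (~x1 \/ ~x6 \/ x2) — ~x6 is true.
  6. (x6 \/ ~x3 \/ x1) — x1 is true.
  7. (~x2 \/ ~x6) — ~x6 is true.
  8. (x5 \/ ~x1 \/ ~x2) — ~x2 is true.
  9. (~x4 \/ x6) — ~x4 is true.
  10. (x3 \/ x6 \/ x4) — x3 is true.
  11. (~x5 \/ x2 \/ ~x4) — ~x5 is true.
  12. (x2 \/ ~x4) — ~x4 is true.
  13. (~x4 \/ x6 \/ x3) — x3 is true.

x1=T, x2=F, x3=T, x4=F, x5=F, x6=F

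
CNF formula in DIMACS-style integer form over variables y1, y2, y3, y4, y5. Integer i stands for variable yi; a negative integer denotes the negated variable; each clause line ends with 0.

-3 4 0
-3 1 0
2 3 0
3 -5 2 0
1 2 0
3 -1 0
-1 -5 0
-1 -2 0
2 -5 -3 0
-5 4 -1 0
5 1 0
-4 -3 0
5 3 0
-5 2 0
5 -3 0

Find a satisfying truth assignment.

y1 = F, y2 = T, y3 = F, y4 = F, y5 = T

Check each clause:
  1. (~y3 \/ y4) — ~y3 is true.
  2. (~y3 \/ y1) — ~y3 is true.
  3. (y3 \/ y2) — y2 is true.
  4. (y2 \/ ~y5 \/ y3) — y2 is true.
  5. (y2 \/ y1) — y2 is true.
  6. (~y1 \/ y3) — ~y1 is true.
  7. (~y1 \/ ~y5) — ~y1 is true.
  8. (~y1 \/ ~y2) — ~y1 is true.
  9. (~y5 \/ ~y3 \/ y2) — y2 is true.
  10. (~y1 \/ ~y5 \/ y4) — ~y1 is true.
  11. (y5 \/ y1) — y5 is true.
  12. (~y3 \/ ~y4) — ~y4 is true.
  13. (y3 \/ y5) — y5 is true.
  14. (y2 \/ ~y5) — y2 is true.
  15. (y5 \/ ~y3) — ~y3 is true.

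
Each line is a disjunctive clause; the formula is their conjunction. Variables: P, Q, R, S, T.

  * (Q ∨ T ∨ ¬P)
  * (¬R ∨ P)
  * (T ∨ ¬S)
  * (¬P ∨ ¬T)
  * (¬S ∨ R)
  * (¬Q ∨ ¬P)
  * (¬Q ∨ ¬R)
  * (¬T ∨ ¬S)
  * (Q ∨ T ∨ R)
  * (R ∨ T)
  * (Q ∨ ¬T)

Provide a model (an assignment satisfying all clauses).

P=F, Q=T, R=F, S=F, T=T

S occurs only negated in the remaining clauses — set S = False.
Try P = False.
  then R is forced to False.
  then T is forced to True.
  then Q is forced to True.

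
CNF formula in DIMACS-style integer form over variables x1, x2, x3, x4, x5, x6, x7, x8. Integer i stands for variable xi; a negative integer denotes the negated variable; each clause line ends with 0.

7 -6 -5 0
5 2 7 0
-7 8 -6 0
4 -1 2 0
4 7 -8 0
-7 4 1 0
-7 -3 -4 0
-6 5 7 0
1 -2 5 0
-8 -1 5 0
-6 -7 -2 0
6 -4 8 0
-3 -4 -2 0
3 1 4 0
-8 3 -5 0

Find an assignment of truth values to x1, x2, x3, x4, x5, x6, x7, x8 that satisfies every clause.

x1 = False, x2 = False, x3 = False, x4 = True, x5 = False, x6 = True, x7 = True, x8 = True

Check each clause:
  1. (NOT x6 OR x7 OR NOT x5) — NOT x5 is true.
  2. (x2 OR x5 OR x7) — x7 is true.
  3. (NOT x6 OR x8 OR NOT x7) — x8 is true.
  4. (x4 OR NOT x1 OR x2) — x4 is true.
  5. (x4 OR NOT x8 OR x7) — x4 is true.
  6. (x1 OR NOT x7 OR x4) — x4 is true.
  7. (NOT x3 OR NOT x4 OR NOT x7) — NOT x3 is true.
  8. (x5 OR x7 OR NOT x6) — x7 is true.
  9. (NOT x2 OR x1 OR x5) — NOT x2 is true.
  10. (NOT x8 OR x5 OR NOT x1) — NOT x1 is true.
  11. (NOT x6 OR NOT x2 OR NOT x7) — NOT x2 is true.
  12. (NOT x4 OR x8 OR x6) — x8 is true.
  13. (NOT x2 OR NOT x4 OR NOT x3) — NOT x3 is true.
  14. (x3 OR x4 OR x1) — x4 is true.
  15. (NOT x5 OR NOT x8 OR x3) — NOT x5 is true.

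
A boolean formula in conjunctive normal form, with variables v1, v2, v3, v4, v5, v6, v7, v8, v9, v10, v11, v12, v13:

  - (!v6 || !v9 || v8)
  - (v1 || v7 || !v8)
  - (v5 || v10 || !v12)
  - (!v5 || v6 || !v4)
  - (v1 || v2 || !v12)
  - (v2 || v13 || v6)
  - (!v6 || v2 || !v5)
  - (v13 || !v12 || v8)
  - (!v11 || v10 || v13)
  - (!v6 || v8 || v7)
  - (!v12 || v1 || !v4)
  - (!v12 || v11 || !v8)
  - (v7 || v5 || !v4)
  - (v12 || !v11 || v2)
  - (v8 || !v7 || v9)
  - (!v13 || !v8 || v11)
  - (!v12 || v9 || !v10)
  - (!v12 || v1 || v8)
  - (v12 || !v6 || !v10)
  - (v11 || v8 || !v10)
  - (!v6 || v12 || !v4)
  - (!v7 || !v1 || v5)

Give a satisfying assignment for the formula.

v1=F, v2=T, v3=F, v4=F, v5=F, v6=F, v7=F, v8=F, v9=F, v10=F, v11=T, v12=F, v13=T

Pure literal: v2 appears only positively; assign v2 = True.
Pure literal: v4 appears only negated; assign v4 = False.
Set v1 = False and propagate.
The remaining clauses are satisfied by v3 = False, v5 = False, v6 = False, v7 = False, v8 = False, v9 = False, v10 = False, v11 = True, v12 = False, v13 = True.
Every clause has at least one true literal under this assignment.
Check each clause:
  1. (!v6 || v8 || !v9) — !v6 is true.
  2. (v7 || !v8 || v1) — !v8 is true.
  3. (v5 || v10 || !v12) — !v12 is true.
  4. (v6 || !v5 || !v4) — !v5 is true.
  5. (v2 || !v12 || v1) — v2 is true.
  6. (v6 || v13 || v2) — v2 is true.
  7. (!v6 || v2 || !v5) — v2 is true.
  8. (!v12 || v13 || v8) — !v12 is true.
  9. (!v11 || v13 || v10) — v13 is true.
  10. (!v6 || v7 || v8) — !v6 is true.
  11. (!v4 || v1 || !v12) — !v4 is true.
  12. (!v12 || v11 || !v8) — !v8 is true.
  13. (v7 || !v4 || v5) — !v4 is true.
  14. (v12 || !v11 || v2) — v2 is true.
  15. (v9 || v8 || !v7) — !v7 is true.
  16. (v11 || !v13 || !v8) — !v8 is true.
  17. (!v10 || !v12 || v9) — !v12 is true.
  18. (v1 || v8 || !v12) — !v12 is true.
  19. (!v6 || v12 || !v10) — !v6 is true.
  20. (!v10 || v11 || v8) — v11 is true.
  21. (!v4 || !v6 || v12) — !v6 is true.
  22. (v5 || !v1 || !v7) — !v7 is true.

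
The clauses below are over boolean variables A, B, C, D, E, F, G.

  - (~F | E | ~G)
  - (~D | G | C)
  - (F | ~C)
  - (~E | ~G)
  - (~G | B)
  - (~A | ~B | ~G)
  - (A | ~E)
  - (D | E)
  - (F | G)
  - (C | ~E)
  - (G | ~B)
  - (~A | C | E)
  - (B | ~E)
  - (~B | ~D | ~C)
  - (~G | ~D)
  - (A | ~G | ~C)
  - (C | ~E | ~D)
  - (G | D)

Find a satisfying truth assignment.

A=F, B=F, C=T, D=T, E=F, F=T, G=F

Branch on A: take A = False.
  then E is forced to False.
  then D is forced to True.
  then G is forced to False.
  then C is forced to True.
  then F is forced to True.
  then B is forced to False.
Every clause has at least one true literal under this assignment.
Check each clause:
  1. (E | ~G | ~F) — ~G is true.
  2. (G | C | ~D) — C is true.
  3. (F | ~C) — F is true.
  4. (~E | ~G) — ~G is true.
  5. (B | ~G) — ~G is true.
  6. (~G | ~B | ~A) — ~G is true.
  7. (A | ~E) — ~E is true.
  8. (D | E) — D is true.
  9. (G | F) — F is true.
  10. (~E | C) — C is true.
  11. (G | ~B) — ~B is true.
  12. (~A | C | E) — C is true.
  13. (B | ~E) — ~E is true.
  14. (~B | ~C | ~D) — ~B is true.
  15. (~G | ~D) — ~G is true.
  16. (A | ~G | ~C) — ~G is true.
  17. (~D | ~E | C) — C is true.
  18. (G | D) — D is true.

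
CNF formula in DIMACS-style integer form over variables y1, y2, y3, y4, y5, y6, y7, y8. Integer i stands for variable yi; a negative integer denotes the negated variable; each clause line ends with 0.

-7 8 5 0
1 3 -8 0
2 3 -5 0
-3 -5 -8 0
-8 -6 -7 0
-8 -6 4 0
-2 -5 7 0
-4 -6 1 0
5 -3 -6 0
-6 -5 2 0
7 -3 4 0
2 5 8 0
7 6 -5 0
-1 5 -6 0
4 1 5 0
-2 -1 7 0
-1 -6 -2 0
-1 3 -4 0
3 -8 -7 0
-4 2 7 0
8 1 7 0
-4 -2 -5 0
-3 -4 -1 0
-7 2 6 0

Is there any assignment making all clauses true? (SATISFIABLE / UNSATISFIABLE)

Try y1 = False.
For the remaining variables, y2 = True, y3 = False, y4 = False, y5 = True, y6 = True, y7 = True, y8 = False works.
So y1=0, y2=1, y3=0, y4=0, y5=1, y6=1, y7=1, y8=0 is a satisfying assignment.

SATISFIABLE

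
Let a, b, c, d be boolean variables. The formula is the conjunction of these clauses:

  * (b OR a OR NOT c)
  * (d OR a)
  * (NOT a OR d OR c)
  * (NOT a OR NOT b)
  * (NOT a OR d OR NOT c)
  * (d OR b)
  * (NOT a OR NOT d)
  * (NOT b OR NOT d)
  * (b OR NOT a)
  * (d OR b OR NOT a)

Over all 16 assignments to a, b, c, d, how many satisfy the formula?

Satisfying assignments:
  a=F b=F c=F d=T
That's 1 in total.

1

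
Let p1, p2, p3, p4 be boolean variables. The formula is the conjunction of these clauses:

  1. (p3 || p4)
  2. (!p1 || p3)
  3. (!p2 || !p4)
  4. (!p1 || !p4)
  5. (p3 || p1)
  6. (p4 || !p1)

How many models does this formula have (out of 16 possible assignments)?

Satisfying assignments:
  p1=F p2=F p3=T p4=F
  p1=F p2=F p3=T p4=T
  p1=F p2=T p3=T p4=F
That's 3 in total.

3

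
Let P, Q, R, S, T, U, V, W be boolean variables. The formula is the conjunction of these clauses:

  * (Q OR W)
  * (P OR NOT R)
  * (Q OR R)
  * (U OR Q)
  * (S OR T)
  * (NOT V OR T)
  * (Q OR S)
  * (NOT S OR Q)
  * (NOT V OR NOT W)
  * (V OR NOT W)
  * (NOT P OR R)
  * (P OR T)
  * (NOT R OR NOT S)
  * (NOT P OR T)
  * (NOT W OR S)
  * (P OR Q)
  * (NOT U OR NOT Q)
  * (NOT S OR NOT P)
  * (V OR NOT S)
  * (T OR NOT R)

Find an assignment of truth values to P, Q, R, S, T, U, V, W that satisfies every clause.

P = True, Q = True, R = True, S = False, T = True, U = False, V = True, W = False

Check each clause:
  1. (Q OR W) — Q is true.
  2. (P OR NOT R) — P is true.
  3. (Q OR R) — Q is true.
  4. (Q OR U) — Q is true.
  5. (S OR T) — T is true.
  6. (NOT V OR T) — T is true.
  7. (Q OR S) — Q is true.
  8. (Q OR NOT S) — Q is true.
  9. (NOT V OR NOT W) — NOT W is true.
  10. (NOT W OR V) — NOT W is true.
  11. (NOT P OR R) — R is true.
  12. (P OR T) — P is true.
  13. (NOT S OR NOT R) — NOT S is true.
  14. (T OR NOT P) — T is true.
  15. (NOT W OR S) — NOT W is true.
  16. (Q OR P) — P is true.
  17. (NOT U OR NOT Q) — NOT U is true.
  18. (NOT P OR NOT S) — NOT S is true.
  19. (NOT S OR V) — NOT S is true.
  20. (T OR NOT R) — T is true.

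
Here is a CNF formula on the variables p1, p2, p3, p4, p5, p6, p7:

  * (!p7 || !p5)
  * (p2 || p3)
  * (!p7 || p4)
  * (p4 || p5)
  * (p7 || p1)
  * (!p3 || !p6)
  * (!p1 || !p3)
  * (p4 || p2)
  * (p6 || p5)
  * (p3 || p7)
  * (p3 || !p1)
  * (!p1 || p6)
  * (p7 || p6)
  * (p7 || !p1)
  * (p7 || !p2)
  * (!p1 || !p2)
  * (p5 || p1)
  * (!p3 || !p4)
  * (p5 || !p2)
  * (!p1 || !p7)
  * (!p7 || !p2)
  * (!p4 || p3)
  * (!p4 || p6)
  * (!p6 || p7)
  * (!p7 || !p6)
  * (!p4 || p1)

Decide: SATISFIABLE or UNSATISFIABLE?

UNSATISFIABLE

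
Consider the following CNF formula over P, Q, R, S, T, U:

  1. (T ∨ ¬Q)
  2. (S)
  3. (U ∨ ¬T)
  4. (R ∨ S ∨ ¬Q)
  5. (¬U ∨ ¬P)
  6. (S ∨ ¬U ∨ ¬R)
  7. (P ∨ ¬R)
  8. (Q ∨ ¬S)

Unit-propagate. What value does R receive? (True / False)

False

(S) stands alone — S = True.
From (Q ∨ ¬S) and S = True: Q = True.
(¬Q ∨ T): since Q = True, the clause reduces to (T). T = True.
(¬T ∨ U) with T = True leaves only U, so U = True.
(¬U ∨ ¬P) with U = True leaves only ¬P, so P = False.
(P ∨ ¬R): since P = False, the clause reduces to (¬R). R = False.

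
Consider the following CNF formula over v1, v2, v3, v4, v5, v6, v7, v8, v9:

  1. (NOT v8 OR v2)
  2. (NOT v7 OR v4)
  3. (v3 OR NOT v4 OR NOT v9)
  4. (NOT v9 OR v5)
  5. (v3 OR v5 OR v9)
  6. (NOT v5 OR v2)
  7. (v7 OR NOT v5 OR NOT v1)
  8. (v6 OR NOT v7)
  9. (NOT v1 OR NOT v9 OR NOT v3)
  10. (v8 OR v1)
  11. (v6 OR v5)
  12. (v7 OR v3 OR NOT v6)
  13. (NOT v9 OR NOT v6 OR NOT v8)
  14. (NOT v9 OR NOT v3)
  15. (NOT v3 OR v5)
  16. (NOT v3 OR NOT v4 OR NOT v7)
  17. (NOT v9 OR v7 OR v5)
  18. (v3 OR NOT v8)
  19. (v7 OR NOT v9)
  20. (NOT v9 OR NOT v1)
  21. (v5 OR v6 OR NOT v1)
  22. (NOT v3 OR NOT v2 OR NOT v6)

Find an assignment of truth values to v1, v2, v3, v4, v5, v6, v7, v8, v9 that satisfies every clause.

Try v1 = False.
  then v8 is forced to True.
  then v2 is forced to True.
  then v3 is forced to True.
  then v9 is forced to False.
  then v5 is forced to True.
  then v6 is forced to False.
  then v7 is forced to False.
v4 is now unconstrained; take v4 = True.

v1 = F, v2 = T, v3 = T, v4 = T, v5 = T, v6 = F, v7 = F, v8 = T, v9 = F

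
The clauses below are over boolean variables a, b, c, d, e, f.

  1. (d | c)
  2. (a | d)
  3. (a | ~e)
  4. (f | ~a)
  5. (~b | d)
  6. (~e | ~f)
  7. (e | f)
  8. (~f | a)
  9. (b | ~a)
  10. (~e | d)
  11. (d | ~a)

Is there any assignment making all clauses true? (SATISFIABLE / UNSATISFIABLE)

c occurs only positively in the remaining clauses — set c = True.
Pure literal: d appears only positively; assign d = True.
Branch on a: take a = True.
  then f is forced to True.
  then e is forced to False.
  then b is forced to True.
So a=True, b=True, c=True, d=True, e=False, f=True is a satisfying assignment.

SATISFIABLE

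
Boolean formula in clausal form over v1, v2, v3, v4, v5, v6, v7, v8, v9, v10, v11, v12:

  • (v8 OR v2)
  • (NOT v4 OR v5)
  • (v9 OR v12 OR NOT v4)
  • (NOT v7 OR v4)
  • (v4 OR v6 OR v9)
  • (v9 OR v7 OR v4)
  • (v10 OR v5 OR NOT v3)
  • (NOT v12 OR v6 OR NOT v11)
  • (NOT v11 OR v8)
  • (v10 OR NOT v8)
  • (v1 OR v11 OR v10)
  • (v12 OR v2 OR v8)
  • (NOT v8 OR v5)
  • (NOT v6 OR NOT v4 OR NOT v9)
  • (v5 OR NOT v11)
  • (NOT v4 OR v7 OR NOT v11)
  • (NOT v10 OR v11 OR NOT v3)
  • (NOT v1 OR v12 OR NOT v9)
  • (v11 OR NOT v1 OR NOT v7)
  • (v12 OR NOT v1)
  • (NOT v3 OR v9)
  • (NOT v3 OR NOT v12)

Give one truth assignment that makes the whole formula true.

v1 = 1, v2 = 1, v3 = 0, v4 = 0, v5 = 0, v6 = 1, v7 = 0, v8 = 0, v9 = 1, v10 = 1, v11 = 0, v12 = 1

Pure literal: v2 appears only positively; assign v2 = True.
Pure literal: v3 appears only negated; assign v3 = False.
Set v1 = True and propagate.
  then v12 is forced to True.
Branch on v4: take v4 = False.
  then v7 is forced to False.
  then v9 is forced to True.
For the remaining variables, v5 = False, v6 = True, v8 = False, v10 = True, v11 = False works.
Every clause has at least one true literal under this assignment.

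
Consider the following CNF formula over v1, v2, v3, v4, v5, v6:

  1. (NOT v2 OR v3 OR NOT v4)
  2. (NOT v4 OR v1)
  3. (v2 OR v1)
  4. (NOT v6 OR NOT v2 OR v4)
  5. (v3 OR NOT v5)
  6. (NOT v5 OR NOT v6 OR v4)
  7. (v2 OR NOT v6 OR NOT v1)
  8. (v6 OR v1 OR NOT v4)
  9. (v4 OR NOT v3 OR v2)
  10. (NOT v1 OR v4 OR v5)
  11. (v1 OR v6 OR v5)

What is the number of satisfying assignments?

Split on v4, then v1.
  v4=1, v1=1: 7 of the 16 assignments to (v2,v3,v5,v6) work.
  v4=1, v1=0: a clause becomes empty — 0.
  v4=0, v1=1: remaining (v2,v3,v5,v6) ∈ {(1,1,1,0)} — 1.
  v4=0, v1=0: remaining (v2,v3,v5,v6) ∈ {(1,1,1,0)} — 1.
Total: 7 + 0 + 1 + 1 = 9.

9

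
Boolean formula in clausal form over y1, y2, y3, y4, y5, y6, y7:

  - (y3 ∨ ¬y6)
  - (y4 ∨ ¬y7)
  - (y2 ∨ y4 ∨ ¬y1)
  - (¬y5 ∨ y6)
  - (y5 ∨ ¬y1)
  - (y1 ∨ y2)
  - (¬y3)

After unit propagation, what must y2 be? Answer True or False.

True

Unit clause (¬y3) sets y3 = False.
(y3 ∨ ¬y6) with y3 = False leaves only ¬y6, so y6 = False.
(y6 ∨ ¬y5): since y6 = False, the clause reduces to (¬y5). y5 = False.
In (¬y1 ∨ y5), y5 is now false; ¬y1 must hold, so y1 = False.
From (y1 ∨ y2) and y1 = False: y2 = True.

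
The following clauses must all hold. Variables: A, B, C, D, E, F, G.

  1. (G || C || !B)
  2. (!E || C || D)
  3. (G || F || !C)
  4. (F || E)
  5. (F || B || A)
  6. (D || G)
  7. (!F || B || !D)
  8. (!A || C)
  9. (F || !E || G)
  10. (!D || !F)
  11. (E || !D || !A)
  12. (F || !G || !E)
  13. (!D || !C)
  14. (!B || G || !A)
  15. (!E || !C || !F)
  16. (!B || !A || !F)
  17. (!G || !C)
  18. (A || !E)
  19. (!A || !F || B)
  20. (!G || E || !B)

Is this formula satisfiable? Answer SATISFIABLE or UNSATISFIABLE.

SATISFIABLE

Branch on A: take A = False.
  then E is forced to False.
  then F is forced to True.
  then D is forced to False.
  then G is forced to True.
  then C is forced to False.
  then B is forced to False.
So A=F, B=F, C=F, D=F, E=F, F=T, G=T is a satisfying assignment.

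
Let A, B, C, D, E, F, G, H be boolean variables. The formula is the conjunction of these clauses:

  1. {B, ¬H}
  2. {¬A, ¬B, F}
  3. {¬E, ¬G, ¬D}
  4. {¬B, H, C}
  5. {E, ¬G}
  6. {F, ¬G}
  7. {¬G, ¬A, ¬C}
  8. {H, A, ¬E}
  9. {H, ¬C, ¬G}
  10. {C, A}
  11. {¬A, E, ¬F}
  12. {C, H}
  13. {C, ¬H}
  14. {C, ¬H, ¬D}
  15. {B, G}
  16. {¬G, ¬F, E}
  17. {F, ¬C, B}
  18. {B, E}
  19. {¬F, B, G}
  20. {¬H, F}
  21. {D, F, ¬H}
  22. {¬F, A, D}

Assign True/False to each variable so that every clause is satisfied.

A=True  B=True  C=True  D=True  E=True  F=True  G=False  H=True

Try A = True.
Try B = True.
  then F is forced to True.
  then E is forced to True.
Set C = True and propagate.
  then G is forced to False.
D, H are now unconstrained; take D = True, H = True.
Every clause has at least one true literal under this assignment.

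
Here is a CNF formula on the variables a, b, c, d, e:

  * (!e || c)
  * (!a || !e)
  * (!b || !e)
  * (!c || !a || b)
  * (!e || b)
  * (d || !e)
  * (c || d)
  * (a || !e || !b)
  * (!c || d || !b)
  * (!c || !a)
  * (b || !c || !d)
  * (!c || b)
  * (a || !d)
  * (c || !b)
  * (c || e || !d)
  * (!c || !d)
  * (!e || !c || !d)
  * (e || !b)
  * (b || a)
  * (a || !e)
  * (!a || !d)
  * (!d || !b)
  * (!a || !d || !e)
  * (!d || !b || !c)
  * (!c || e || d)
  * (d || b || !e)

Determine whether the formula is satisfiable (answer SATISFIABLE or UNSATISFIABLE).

d = True:
  propagation gives a=True; an empty clause results — contradiction.
d = False:
  propagation gives e=False, c=True; an empty clause results — contradiction.
Every branch closes, so no satisfying assignment exists.

UNSATISFIABLE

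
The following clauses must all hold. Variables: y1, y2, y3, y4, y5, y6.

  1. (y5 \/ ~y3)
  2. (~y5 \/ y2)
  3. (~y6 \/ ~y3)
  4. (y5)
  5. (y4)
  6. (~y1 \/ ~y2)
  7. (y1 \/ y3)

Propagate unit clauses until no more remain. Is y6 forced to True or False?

False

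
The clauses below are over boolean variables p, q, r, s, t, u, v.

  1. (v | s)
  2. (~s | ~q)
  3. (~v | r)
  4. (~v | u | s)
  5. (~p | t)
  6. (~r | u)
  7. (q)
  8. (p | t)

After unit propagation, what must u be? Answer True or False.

True

Unit clause (q) sets q = True.
In (~q | ~s), ~q is now false; ~s must hold, so s = False.
In (s | v), s is now false; v must hold, so v = True.
In (r | ~v), ~v is now false; r must hold, so r = True.
In (u | ~v | s), ~v, s are now false; u must hold, so u = True.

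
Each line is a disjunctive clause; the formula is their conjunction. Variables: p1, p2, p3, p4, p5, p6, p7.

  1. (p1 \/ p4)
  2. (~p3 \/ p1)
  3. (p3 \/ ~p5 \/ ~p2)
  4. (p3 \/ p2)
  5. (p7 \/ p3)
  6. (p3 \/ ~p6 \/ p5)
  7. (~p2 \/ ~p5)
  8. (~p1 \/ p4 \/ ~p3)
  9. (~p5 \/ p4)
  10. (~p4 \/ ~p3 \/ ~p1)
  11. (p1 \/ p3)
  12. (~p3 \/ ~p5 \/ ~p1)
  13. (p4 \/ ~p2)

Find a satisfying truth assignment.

p1=True, p2=True, p3=False, p4=True, p5=False, p6=False, p7=True

Pure literal: p6 appears only negated; assign p6 = False.
p7 occurs only positively in the remaining clauses — set p7 = True.
Try p1 = True.
Try p2 = True.
  then p5 is forced to False.
  then p4 is forced to True.
  then p3 is forced to False.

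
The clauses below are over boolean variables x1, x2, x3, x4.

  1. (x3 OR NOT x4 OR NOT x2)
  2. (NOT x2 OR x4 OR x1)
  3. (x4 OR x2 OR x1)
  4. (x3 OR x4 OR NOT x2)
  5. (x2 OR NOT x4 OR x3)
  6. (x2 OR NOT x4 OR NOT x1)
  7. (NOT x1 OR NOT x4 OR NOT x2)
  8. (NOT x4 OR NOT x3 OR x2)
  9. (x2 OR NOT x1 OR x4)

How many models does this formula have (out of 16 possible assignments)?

Satisfying assignments:
  x1=0 x2=1 x3=1 x4=1
  x1=1 x2=1 x3=1 x4=0
That's 2 in total.

2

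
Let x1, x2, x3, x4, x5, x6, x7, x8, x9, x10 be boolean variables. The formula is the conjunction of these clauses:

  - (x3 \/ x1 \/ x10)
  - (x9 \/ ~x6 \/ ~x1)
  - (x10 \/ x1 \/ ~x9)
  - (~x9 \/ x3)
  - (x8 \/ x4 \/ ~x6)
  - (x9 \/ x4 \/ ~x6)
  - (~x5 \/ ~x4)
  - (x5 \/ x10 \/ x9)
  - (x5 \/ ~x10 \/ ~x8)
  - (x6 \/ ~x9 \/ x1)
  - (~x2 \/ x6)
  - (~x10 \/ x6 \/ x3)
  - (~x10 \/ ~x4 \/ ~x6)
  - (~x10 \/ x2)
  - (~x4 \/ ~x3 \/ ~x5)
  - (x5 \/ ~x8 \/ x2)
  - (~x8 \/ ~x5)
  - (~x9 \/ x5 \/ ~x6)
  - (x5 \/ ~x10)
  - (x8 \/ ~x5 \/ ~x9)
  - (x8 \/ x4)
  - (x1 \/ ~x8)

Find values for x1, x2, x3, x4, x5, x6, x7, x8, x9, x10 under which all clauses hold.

Try x1 = True.
For the remaining variables, x2 = False, x3 = True, x4 = True, x5 = False, x6 = False, x7 = False, x8 = False, x9 = True, x10 = False works.
Every clause has at least one true literal under this assignment.

x1 = True, x2 = False, x3 = True, x4 = True, x5 = False, x6 = False, x7 = False, x8 = False, x9 = True, x10 = False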